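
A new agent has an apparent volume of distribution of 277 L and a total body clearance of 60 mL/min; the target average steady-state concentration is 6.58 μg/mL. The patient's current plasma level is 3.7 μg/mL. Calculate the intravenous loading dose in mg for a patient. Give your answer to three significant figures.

Concentration deficit ΔC = 6.58 − 3.7 = 2.880 mg/L
LD = Vd × ΔC = 277.0 × 2.880 = 797.8 mg

798 mg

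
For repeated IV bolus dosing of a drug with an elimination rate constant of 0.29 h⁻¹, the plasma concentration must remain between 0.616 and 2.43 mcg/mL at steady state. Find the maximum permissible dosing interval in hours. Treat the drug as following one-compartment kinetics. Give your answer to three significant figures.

Between IV bolus doses, concentration decays as C = C₀·e^(−kτ), so C_peak/C_trough = e^(kτ).
τ_max = ln(C_peak/C_trough) / k = ln(2.43/0.616) / 0.2900 = 1.372 / 0.2900 = 4.731 h

4.73 h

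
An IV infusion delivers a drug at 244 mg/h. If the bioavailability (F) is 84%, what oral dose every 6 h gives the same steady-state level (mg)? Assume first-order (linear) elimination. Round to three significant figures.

To maintain the same Css, the systemic dosing rate must be unchanged: F·D/τ = infusion rate.
D = rate × τ / F = 244 × 6 / 0.84 = 1743 mg

1740 mg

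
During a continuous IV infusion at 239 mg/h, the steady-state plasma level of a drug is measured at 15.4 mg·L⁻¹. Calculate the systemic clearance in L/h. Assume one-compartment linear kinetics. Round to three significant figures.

At steady state, infusion rate = CL × Css, so CL = rate / Css.
CL = 239 / 15.4 = 15.52 L/h

15.5 L/h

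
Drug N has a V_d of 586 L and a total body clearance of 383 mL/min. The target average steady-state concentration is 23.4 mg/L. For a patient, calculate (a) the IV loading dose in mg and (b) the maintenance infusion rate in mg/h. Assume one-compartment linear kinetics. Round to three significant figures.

(a) 13700 mg; (b) 538 mg/h

Loading: fill Vd to C_target → 586.0 L × 23.4 mg/L = 13710 mg
CL = 383 mL/min = 383 × 0.06 = 22.98 L/h
Infusion rate = 22.98 L/h × 23.4 mg/L = 537.7 mg/h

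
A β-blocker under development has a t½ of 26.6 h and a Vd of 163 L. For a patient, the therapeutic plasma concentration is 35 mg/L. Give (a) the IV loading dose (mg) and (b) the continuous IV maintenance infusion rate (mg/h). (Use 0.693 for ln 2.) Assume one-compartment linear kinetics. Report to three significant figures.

LD = Vd × C = 163.0 × 35 = 5705 mg
CL = 0.693 × Vd / t½ = 0.693 × 163.0 / 26.6 = 4.247 L/h
Infusion rate = CL × Css = 4.247 × 35 = 148.6 mg/h

(a) 5710 mg; (b) 149 mg/h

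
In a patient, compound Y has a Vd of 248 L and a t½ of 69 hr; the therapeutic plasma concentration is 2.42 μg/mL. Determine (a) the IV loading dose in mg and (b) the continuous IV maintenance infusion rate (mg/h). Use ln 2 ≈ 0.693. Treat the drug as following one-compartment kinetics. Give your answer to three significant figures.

(a) 600 mg; (b) 6.03 mg/h

LD = Vd × C = 248.0 × 2.42 = 600.2 mg
CL = 0.693 × Vd / t½ = 0.693 × 248.0 / 69 = 2.491 L/h
Infusion rate = CL × Css = 2.491 × 2.42 = 6.028 mg/h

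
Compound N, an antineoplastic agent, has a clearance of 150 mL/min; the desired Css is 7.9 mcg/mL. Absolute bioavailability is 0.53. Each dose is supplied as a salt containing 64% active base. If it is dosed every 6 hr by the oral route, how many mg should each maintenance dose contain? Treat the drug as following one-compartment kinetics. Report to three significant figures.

CL = 150 mL/min = 150 × 0.06 = 9.000 L/h
D = CL × Css × τ / F / S = 9.000 × 7.9 × 6 / 0.53 / 0.64 = 1258 mg

1260 mg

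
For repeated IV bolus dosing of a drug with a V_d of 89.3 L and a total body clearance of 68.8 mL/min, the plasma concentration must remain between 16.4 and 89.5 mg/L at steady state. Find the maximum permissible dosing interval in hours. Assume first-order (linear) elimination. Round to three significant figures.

CL = 68.8 mL/min × 60/1000 = 4.128 L/h
k = CL / Vd = 4.128 / 89.30 = 0.04623 h⁻¹
Between IV bolus doses, concentration decays as C = C₀·e^(−kτ), so C_peak/C_trough = e^(kτ).
τ_max = ln(C_peak/C_trough) / k = ln(89.5/16.4) / 0.04623 = 1.697 / 0.04623 = 36.71 h

36.7 h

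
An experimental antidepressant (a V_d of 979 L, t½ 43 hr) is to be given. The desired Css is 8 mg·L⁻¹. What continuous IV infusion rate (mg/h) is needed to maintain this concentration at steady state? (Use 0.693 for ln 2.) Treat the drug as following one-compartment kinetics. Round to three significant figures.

126 mg/h

CL = ln 2 · Vd / t½ = 0.693 × 979.0 / 43 = 15.78 L/h
Infusion rate = CL × Css = 15.78 × 8 = 126.2 mg/h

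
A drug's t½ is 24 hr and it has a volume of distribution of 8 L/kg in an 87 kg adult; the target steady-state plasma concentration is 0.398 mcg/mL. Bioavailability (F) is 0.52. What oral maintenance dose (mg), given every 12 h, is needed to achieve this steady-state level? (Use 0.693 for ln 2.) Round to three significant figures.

185 mg

Vd(total) = 87 kg × 8 L/kg = 696.0 L
CL = ln 2 · Vd / t½ = 0.693 × 696.0 / 24 = 20.10 L/h
D = CL × Css × τ / F = 20.10 × 0.398 × 12 / 0.52 = 184.6 mg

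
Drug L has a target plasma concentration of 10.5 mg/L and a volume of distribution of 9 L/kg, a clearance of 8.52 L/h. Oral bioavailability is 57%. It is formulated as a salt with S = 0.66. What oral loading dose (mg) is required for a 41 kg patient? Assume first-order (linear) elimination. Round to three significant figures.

10300 mg

Vd(total) = 41 kg × 9 L/kg = 369.0 L
LD = Vd × C / F / S = 369.0 × 10.50 / 0.57 / 0.66 = 10300 mg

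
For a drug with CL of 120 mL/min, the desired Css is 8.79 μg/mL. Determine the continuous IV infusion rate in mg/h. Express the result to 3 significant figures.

63.3 mg/h

CL = 120 mL/min = 120 × 0.06 = 7.200 L/h
Infusion rate = CL · Css = 7.200 L/h × 8.79 mg/L = 63.29 mg/h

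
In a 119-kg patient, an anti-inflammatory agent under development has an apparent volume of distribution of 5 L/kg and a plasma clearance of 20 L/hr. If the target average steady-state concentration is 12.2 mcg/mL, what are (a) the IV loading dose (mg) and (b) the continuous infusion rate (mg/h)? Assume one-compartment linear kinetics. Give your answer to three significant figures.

(a) 7260 mg; (b) 244 mg/h

Vd(total) = 119 kg × 5 L/kg = 595.0 L
Loading dose = Vd × C = 595.0 × 12.2 = 7259 mg
Infusion rate = 20.00 L/h × 12.2 mg/L = 244.0 mg/h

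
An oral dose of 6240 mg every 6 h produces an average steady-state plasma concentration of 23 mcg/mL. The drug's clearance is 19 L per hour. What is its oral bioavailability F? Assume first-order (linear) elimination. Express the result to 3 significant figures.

0.420

F·D/τ = CL·Css at steady state → F = CL·Css·τ / D.
F = 19 × 23 × 6 / 6240 = 0.420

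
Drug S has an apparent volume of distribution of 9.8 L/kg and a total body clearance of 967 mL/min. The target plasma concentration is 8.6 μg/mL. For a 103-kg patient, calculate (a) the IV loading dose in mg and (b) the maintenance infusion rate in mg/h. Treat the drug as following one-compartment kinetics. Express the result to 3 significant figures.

(a) 8680 mg; (b) 499 mg/h

Total Vd = 9.8 × 103 = 1009 L
Loading dose = Vd × C = 1009 × 8.6 = 8677 mg
CL = 967 mL/min × 60/1000 = 58.02 L/h
Infusion rate = 58.02 L/h × 8.6 mg/L = 499.0 mg/h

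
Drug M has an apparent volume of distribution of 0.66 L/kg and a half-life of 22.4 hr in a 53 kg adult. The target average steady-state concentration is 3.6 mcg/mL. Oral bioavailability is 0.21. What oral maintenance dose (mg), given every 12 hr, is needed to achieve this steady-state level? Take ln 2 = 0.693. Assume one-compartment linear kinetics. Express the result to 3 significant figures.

223 mg

Vd(total) = 53 kg × 0.66 L/kg = 34.98 L
k = 0.693/22.4 = 0.03094 h⁻¹, so CL = k·Vd = 0.03094 × 34.98 = 1.082 L/h
D = CL × Css × τ / F = 1.082 × 3.6 × 12 / 0.21 = 222.6 mg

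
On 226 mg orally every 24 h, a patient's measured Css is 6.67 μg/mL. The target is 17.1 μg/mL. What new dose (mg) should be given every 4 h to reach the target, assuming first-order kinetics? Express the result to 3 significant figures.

96.6 mg

With linear kinetics, Css is proportional to dose rate (D/τ) at fixed clearance.
D₂ = D₁ × (Css,target / Css,current) × (τ₂/τ₁) = 226 × (17.1/6.67) × (4/24) = 96.57 mg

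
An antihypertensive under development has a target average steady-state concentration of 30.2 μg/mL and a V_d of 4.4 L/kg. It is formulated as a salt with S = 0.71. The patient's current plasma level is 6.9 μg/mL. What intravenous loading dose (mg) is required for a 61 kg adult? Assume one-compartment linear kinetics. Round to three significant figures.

8810 mg

Total Vd = 4.4 × 61 = 268.4 L
Concentration deficit ΔC = 30.2 − 6.9 = 23.30 mg/L
LD = Vd × ΔC / S = 268.4 × 23.30 / 0.71 = 8808 mg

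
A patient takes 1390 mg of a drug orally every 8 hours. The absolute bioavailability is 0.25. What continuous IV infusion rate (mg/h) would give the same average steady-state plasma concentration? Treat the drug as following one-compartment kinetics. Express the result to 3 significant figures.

Equivalent systemic input: infusion rate = F·D/τ.
Rate = 0.25 × 1390 / 8 = 43.44 mg/h

43.4 mg/h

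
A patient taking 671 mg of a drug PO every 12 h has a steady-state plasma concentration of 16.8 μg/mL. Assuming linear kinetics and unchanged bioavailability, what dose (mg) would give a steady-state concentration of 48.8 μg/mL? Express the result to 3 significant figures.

With linear kinetics, Css is proportional to dose rate (D/τ) at fixed clearance.
D₂ = D₁ × (Css,target / Css,current) = 671 × 48.8/16.8 = 1949 mg

1950 mg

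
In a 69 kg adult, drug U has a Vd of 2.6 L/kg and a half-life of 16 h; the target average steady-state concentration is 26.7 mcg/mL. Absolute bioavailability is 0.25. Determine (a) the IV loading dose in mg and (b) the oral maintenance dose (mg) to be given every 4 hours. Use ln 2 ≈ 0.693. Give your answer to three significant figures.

Total Vd = 2.6 × 69 = 179.4 L
LD = Vd × C = 179.4 × 26.7 = 4790 mg
CL = 0.693 × Vd / t½ = 0.693 × 179.4 / 16 = 7.770 L/h
D = CL × Css × τ / F = 7.770 × 26.7 × 4 / 0.25 = 3319 mg

(a) 4790 mg; (b) 3320 mg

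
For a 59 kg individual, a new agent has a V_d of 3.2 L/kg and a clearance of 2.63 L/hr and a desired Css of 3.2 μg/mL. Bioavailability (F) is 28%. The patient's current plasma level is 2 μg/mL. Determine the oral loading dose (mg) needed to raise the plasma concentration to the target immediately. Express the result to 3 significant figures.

809 mg

Total Vd = 3.2 × 59 = 188.8 L
Concentration deficit ΔC = 3.2 − 2 = 1.200 mg/L
LD = Vd × ΔC / F = 188.8 × 1.200 / 0.28 = 809.1 mg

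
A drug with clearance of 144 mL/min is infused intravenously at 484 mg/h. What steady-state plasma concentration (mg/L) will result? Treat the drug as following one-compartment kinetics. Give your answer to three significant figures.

Convert clearance: 144 mL/min × 60 min/h ÷ 1000 mL/L = 8.640 L/h
Css = rate / CL = 484 / 8.640 = 56.02 mg/L

56.0 mg/L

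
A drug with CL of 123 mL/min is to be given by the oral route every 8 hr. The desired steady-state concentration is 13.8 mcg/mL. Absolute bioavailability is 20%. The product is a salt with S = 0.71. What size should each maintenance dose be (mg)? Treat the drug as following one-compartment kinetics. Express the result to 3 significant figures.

5740 mg

Convert clearance: 123 mL/min × 60 min/h ÷ 1000 mL/L = 7.380 L/h
D = CL × Css × τ / F / S = 7.380 × 13.8 × 8 / 0.2 / 0.71 = 5738 mg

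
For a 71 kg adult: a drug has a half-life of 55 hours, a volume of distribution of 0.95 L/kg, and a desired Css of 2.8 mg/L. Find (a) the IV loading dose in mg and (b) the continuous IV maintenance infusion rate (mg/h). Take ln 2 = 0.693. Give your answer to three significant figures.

(a) 189 mg; (b) 2.38 mg/h

Vd = 0.95 L/kg × 71 kg = 67.45 L
LD = Vd × C = 67.45 × 2.8 = 188.9 mg
CL = 0.693 × Vd / t½ = 0.693 × 67.45 / 55 = 0.8499 L/h
Infusion rate = CL × Css = 0.8499 × 2.8 = 2.380 mg/h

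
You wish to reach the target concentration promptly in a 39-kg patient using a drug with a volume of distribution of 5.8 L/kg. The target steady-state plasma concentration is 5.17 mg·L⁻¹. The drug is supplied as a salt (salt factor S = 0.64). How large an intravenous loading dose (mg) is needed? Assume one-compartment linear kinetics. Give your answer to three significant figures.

Vd = 5.8 L/kg × 39 kg = 226.2 L
The loading dose fills Vd to the target concentration.
LD = Vd × C / S = 226.2 × 5.170 / 0.64 = 1827 mg

1830 mg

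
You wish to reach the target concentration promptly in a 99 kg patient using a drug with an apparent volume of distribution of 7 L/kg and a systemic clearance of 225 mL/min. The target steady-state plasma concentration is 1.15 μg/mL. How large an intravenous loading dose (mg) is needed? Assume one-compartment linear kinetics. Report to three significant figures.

797 mg

Vd = 7 L/kg × 99 kg = 693.0 L
Loading dose depends on Vd (not clearance): it fills the distribution volume.
LD = Vd × C = 693.0 × 1.150 = 797.0 mg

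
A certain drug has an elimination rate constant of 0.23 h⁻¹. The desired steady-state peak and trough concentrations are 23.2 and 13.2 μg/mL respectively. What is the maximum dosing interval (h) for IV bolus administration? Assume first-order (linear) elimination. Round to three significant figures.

2.45 h

Between IV bolus doses, concentration decays as C = C₀·e^(−kτ), so C_peak/C_trough = e^(kτ).
τ_max = ln(C_peak/C_trough) / k = ln(23.2/13.2) / 0.2300 = 0.5639 / 0.2300 = 2.452 h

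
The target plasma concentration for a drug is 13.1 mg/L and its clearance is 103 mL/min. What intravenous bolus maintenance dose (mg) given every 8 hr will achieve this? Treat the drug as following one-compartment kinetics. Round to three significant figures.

648 mg

Convert clearance: 103 mL/min × 60 min/h ÷ 1000 mL/L = 6.180 L/h
At steady state, dose per interval replaces the amount cleared in that interval: D/τ = CL·Css.
D = CL × Css × τ = 6.180 × 13.1 × 8 = 647.7 mg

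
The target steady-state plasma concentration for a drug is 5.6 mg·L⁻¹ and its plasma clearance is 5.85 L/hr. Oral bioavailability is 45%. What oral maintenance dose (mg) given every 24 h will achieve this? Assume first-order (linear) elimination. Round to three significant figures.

1750 mg

D = CL × Css × τ / F = 5.850 × 5.6 × 24 / 0.45 = 1747 mg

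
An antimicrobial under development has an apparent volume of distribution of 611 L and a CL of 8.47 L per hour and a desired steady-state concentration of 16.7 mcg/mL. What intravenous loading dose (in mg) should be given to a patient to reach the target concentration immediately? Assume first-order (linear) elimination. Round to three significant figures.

LD = Vd × C = 611.0 × 16.70 = 10200 mg

10200 mg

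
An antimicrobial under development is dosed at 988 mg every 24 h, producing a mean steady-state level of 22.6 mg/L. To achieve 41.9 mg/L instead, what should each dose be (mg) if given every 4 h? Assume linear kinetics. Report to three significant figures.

For first-order elimination, Css ∝ F·D/(CL·τ); F and CL are unchanged, so Css ∝ D/τ.
D₂ = D₁ × (Css,target / Css,current) × (τ₂/τ₁) = 988 × (41.9/22.6) × (4/24) = 305.3 mg

305 mg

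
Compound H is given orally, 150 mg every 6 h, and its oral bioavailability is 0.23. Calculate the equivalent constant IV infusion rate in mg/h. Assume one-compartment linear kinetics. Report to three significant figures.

Equivalent systemic input: infusion rate = F·D/τ.
Rate = 0.23 × 150 / 6 = 5.750 mg/h

5.75 mg/h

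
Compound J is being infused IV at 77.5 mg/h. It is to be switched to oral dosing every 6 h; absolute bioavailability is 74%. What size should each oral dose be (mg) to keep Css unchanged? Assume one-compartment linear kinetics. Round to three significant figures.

628 mg

To maintain the same Css, the systemic dosing rate must be unchanged: F·D/τ = infusion rate.
D = rate × τ / F = 77.5 × 6 / 0.74 = 628.4 mg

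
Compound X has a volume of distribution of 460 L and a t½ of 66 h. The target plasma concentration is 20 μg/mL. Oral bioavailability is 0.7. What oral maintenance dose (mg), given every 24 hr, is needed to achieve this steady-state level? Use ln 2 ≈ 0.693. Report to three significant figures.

3310 mg

k = 0.693/66 = 0.01050 h⁻¹, so CL = k·Vd = 0.01050 × 460.0 = 4.830 L/h
D = CL × Css × τ / F = 4.830 × 20 × 24 / 0.7 = 3312 mg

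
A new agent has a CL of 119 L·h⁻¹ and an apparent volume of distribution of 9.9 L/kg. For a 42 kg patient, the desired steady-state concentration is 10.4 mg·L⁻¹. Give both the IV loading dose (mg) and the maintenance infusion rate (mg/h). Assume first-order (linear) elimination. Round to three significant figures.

(a) 4320 mg; (b) 1240 mg/h

Vd(total) = 42 kg × 9.9 L/kg = 415.8 L
Loading: fill Vd to C_target → 415.8 L × 10.4 mg/L = 4324 mg
Maintenance infusion rate = CL × Css = 119.0 × 10.4 = 1238 mg/h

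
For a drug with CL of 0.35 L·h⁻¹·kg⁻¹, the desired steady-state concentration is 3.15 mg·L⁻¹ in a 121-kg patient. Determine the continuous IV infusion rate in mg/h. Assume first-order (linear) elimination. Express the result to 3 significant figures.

CL = 0.35 L·h⁻¹·kg⁻¹ × 121 kg = 42.35 L/h
At steady state, infusion rate equals elimination rate: rate in = CL × Css.
R₀ = 42.35 × 3.15 = 133.4 mg/h

133 mg/h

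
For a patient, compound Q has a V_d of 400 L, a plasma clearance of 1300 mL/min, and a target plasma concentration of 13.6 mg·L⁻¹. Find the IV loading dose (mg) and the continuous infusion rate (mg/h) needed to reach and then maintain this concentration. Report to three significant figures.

(a) 5440 mg; (b) 1060 mg/h

Loading: fill Vd to C_target → 400.0 L × 13.6 mg/L = 5440 mg
CL = 1300 mL/min = 1300 × 0.06 = 78.00 L/h
Maintenance: replace elimination → rate = CL × Css = 78.00 × 13.6 = 1061 mg/h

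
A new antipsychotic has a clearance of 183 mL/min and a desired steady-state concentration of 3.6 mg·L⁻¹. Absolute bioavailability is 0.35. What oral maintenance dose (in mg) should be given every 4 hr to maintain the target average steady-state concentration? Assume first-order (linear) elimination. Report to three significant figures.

452 mg

Convert clearance: 183 mL/min × 60 min/h ÷ 1000 mL/L = 10.98 L/h
D = CL × Css × τ / F = 10.98 × 3.6 × 4 / 0.35 = 451.7 mg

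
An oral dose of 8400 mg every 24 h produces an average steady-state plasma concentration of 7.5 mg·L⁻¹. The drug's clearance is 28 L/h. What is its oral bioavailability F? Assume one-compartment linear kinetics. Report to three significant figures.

F·D/τ = CL·Css at steady state → F = CL·Css·τ / D.
F = 28 × 7.5 × 24 / 8400 = 0.600

0.600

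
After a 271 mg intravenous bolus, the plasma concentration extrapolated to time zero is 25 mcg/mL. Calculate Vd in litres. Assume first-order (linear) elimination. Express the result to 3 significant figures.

10.8 L

Immediately after an IV bolus, C₀ = Dose / Vd, so Vd = Dose / C₀.
Vd = 271 / 25 = 10.84 L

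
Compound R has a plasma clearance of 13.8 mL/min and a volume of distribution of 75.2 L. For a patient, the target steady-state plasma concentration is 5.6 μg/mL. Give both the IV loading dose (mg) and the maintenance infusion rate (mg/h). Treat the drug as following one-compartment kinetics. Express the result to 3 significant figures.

(a) 421 mg; (b) 4.64 mg/h

Loading: fill Vd to C_target → 75.20 L × 5.6 mg/L = 421.1 mg
Convert clearance: 13.8 mL/min × 60 min/h ÷ 1000 mL/L = 0.8280 L/h
Maintenance infusion rate = CL × Css = 0.8280 × 5.6 = 4.637 mg/h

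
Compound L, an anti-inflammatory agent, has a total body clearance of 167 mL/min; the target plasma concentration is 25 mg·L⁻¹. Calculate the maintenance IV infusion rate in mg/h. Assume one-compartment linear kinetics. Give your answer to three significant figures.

CL = 167 mL/min × 60/1000 = 10.02 L/h
R₀ = 10.02 × 25 = 250.5 mg/h

251 mg/h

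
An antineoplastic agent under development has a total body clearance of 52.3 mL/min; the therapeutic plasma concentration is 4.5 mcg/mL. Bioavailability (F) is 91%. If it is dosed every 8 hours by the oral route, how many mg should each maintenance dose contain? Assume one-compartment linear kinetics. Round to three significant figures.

124 mg

CL = 52.3 mL/min = 52.3 × 0.06 = 3.138 L/h
D = CL × Css × τ / F = 3.138 × 4.5 × 8 / 0.91 = 124.1 mg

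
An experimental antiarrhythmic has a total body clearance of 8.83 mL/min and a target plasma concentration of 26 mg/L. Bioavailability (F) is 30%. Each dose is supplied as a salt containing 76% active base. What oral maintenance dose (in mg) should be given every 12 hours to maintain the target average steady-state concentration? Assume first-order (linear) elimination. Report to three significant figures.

CL = 8.83 mL/min × 60/1000 = 0.5298 L/h
D = CL × Css × τ / F / S = 0.5298 × 26 × 12 / 0.3 / 0.76 = 725.0 mg

725 mg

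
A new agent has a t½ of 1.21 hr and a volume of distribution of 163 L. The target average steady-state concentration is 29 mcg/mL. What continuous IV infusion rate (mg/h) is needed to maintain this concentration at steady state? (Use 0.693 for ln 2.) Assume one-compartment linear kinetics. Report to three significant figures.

2710 mg/h

CL = 0.693 × Vd / t½ = 0.693 × 163.0 / 1.21 = 93.35 L/h
Infusion rate = CL × Css = 93.35 × 29 = 2707 mg/h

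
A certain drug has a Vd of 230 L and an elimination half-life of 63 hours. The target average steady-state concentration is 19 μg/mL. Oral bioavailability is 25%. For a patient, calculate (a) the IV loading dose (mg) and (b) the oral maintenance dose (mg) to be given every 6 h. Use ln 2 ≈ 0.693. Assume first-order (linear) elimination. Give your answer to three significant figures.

(a) 4370 mg; (b) 1150 mg

LD = Vd × C = 230.0 × 19 = 4370 mg
CL = 0.693 × Vd / t½ = 0.693 × 230.0 / 63 = 2.530 L/h
D = CL × Css × τ / F = 2.530 × 19 × 6 / 0.25 = 1154 mg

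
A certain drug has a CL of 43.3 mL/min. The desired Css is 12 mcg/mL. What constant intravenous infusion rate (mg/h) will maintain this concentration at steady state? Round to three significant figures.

CL = 43.3 mL/min = 43.3 × 0.06 = 2.598 L/h
At steady state, infusion rate equals elimination rate: rate in = CL × Css.
R₀ = 2.598 × 12 = 31.18 mg/h

31.2 mg/h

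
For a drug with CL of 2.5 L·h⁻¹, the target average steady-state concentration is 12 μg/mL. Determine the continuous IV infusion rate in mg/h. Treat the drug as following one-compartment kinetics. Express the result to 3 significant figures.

30.0 mg/h

Infusion rate = CL · Css = 2.500 L/h × 12 mg/L = 30.00 mg/h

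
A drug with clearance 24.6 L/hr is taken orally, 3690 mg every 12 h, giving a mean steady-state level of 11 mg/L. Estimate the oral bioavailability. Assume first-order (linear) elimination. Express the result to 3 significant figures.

F·D/τ = CL·Css at steady state → F = CL·Css·τ / D.
F = 24.6 × 11 × 12 / 3690 = 0.880

0.880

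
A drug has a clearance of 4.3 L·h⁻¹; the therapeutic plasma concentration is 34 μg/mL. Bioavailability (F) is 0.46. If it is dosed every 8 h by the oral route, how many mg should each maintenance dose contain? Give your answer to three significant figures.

2540 mg

D = CL × Css × τ / F = 4.300 × 34 × 8 / 0.46 = 2543 mg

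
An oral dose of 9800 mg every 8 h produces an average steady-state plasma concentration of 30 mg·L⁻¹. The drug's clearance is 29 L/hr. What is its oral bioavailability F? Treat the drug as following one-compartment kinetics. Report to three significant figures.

0.710

F·D/τ = CL·Css at steady state → F = CL·Css·τ / D.
F = 29 × 30 × 8 / 9800 = 0.710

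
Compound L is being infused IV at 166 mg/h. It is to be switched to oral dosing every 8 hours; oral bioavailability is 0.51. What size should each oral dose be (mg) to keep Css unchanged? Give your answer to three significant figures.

To maintain the same Css, the systemic dosing rate must be unchanged: F·D/τ = infusion rate.
D = rate × τ / F = 166 × 8 / 0.51 = 2604 mg

2600 mg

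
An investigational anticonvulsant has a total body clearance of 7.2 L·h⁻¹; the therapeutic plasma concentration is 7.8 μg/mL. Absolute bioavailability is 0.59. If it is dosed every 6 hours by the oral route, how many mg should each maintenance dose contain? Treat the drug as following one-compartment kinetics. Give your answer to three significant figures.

At steady state, dose per interval replaces the amount cleared in that interval: F·D/τ = CL·Css.
D = CL × Css × τ / F = 7.200 × 7.8 × 6 / 0.59 = 571.1 mg

571 mg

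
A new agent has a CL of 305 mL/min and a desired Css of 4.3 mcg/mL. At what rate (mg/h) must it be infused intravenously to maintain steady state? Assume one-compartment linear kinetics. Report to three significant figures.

78.7 mg/h

CL = 305 mL/min = 305 × 0.06 = 18.30 L/h
At steady state, infusion rate equals elimination rate: rate in = CL × Css.
R₀ = 18.30 × 4.3 = 78.69 mg/h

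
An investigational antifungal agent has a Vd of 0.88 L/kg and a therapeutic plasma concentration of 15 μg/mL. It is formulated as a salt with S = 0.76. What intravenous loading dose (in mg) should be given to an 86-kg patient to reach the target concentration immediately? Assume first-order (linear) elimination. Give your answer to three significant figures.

1490 mg

Vd = 0.88 L/kg × 86 kg = 75.68 L
The loading dose fills Vd to the target concentration.
LD = Vd × C / S = 75.68 × 15.00 / 0.76 = 1494 mg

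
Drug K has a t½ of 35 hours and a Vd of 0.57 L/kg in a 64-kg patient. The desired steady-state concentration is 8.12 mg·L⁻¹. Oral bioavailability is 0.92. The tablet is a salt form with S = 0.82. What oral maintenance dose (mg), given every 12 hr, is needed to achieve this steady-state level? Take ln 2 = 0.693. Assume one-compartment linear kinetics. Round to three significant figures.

93.3 mg

Vd(total) = 64 kg × 0.57 L/kg = 36.48 L
CL = ln 2 · Vd / t½ = 0.693 × 36.48 / 35 = 0.7223 L/h
D = CL × Css × τ / F / S = 0.7223 × 8.12 × 12 / 0.92 / 0.82 = 93.29 mg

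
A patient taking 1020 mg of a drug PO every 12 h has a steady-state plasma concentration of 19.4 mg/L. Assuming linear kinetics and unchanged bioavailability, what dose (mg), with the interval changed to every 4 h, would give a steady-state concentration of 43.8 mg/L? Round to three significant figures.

For first-order elimination, Css ∝ F·D/(CL·τ); F and CL are unchanged, so Css ∝ D/τ.
D₂ = D₁ × (Css,target / Css,current) × (τ₂/τ₁) = 1020 × (43.8/19.4) × (4/12) = 767.6 mg

768 mg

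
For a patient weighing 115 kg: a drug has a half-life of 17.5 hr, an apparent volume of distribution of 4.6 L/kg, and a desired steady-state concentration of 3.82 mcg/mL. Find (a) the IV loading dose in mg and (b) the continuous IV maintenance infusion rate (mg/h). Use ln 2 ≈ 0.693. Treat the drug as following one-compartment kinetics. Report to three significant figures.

(a) 2020 mg; (b) 80.0 mg/h

Vd = 4.6 L/kg × 115 kg = 529.0 L
LD = Vd × C = 529.0 × 3.82 = 2021 mg
CL = 0.693 × Vd / t½ = 0.693 × 529.0 / 17.5 = 20.95 L/h
Infusion rate = CL × Css = 20.95 × 3.82 = 80.03 mg/h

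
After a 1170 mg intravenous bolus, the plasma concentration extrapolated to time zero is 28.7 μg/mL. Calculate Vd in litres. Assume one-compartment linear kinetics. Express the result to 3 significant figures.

40.8 L

Immediately after an IV bolus, C₀ = Dose / Vd, so Vd = Dose / C₀.
Vd = 1170 / 28.7 = 40.77 L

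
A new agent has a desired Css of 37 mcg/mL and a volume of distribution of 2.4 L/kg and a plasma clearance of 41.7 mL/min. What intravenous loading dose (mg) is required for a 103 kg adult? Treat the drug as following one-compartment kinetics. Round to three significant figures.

Vd(total) = 103 kg × 2.4 L/kg = 247.2 L
LD = Vd × C = 247.2 × 37.00 = 9146 mg

9150 mg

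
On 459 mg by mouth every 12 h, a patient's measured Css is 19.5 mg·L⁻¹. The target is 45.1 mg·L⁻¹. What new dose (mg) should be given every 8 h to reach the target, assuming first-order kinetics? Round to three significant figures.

708 mg

With linear kinetics, Css is proportional to dose rate (D/τ) at fixed clearance.
D₂ = D₁ × (Css,target / Css,current) × (τ₂/τ₁) = 459 × (45.1/19.5) × (8/12) = 707.7 mg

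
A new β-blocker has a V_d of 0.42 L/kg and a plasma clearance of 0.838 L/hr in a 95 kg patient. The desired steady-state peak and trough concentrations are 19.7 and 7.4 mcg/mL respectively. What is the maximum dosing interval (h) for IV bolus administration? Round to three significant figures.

Vd(total) = 95 kg × 0.42 L/kg = 39.90 L
k = CL / Vd = 0.8380 / 39.90 = 0.02100 h⁻¹
Between IV bolus doses, concentration decays as C = C₀·e^(−kτ), so C_peak/C_trough = e^(kτ).
τ_max = ln(C_peak/C_trough) / k = ln(19.7/7.4) / 0.02100 = 0.9791 / 0.02100 = 46.62 h

46.6 h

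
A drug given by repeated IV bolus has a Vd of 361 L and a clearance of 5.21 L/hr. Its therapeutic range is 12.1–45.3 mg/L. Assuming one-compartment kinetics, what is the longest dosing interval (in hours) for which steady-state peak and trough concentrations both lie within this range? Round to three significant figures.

k = CL / Vd = 5.210 / 361.0 = 0.01443 h⁻¹
Between IV bolus doses, concentration decays as C = C₀·e^(−kτ), so C_peak/C_trough = e^(kτ).
τ_max = ln(C_peak/C_trough) / k = ln(45.3/12.1) / 0.01443 = 1.320 / 0.01443 = 91.48 h

91.5 h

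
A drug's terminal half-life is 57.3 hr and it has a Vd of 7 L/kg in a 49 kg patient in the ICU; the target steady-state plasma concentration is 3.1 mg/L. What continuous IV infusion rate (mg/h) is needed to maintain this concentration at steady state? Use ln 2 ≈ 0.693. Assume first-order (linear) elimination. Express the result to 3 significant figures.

Vd(total) = 49 kg × 7 L/kg = 343.0 L
CL = 0.693 × Vd / t½ = 0.693 × 343.0 / 57.3 = 4.148 L/h
Infusion rate = CL × Css = 4.148 × 3.1 = 12.86 mg/h

12.9 mg/h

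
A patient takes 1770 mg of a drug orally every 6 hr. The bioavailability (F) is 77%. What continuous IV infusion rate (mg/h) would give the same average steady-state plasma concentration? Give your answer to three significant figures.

Equivalent systemic input: infusion rate = F·D/τ.
Rate = 0.77 × 1770 / 6 = 227.2 mg/h

227 mg/h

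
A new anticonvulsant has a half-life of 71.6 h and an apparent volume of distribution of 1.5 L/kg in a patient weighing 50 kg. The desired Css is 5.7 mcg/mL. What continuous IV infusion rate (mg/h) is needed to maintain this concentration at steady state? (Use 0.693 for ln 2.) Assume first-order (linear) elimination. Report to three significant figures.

Vd = 1.5 L/kg × 50 kg = 75.00 L
k = 0.693/71.6 = 0.009679 h⁻¹, so CL = k·Vd = 0.009679 × 75.00 = 0.7259 L/h
Infusion rate = CL × Css = 0.7259 × 5.7 = 4.138 mg/h

4.14 mg/h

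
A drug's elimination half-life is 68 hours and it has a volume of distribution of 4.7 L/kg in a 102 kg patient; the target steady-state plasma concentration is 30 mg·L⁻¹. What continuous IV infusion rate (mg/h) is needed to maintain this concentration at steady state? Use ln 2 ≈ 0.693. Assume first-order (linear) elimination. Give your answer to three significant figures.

147 mg/h

Vd(total) = 102 kg × 4.7 L/kg = 479.4 L
k = 0.693/68 = 0.01019 h⁻¹, so CL = k·Vd = 0.01019 × 479.4 = 4.885 L/h
Infusion rate = CL × Css = 4.885 × 30 = 146.6 mg/h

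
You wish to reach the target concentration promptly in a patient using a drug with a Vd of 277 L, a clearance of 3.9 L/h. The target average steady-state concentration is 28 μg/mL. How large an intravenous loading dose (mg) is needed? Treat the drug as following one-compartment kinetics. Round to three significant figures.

LD = Vd × C = 277.0 × 28.00 = 7756 mg

7760 mg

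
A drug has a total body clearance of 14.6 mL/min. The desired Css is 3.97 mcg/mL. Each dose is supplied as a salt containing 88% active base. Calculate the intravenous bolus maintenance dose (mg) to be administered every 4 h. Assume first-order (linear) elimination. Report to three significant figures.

CL = 14.6 mL/min = 14.6 × 0.06 = 0.8760 L/h
At steady state, dose per interval replaces the amount cleared in that interval: S·D/τ = CL·Css.
D = CL × Css × τ / S = 0.8760 × 3.97 × 4 / 0.88 = 15.81 mg

15.8 mg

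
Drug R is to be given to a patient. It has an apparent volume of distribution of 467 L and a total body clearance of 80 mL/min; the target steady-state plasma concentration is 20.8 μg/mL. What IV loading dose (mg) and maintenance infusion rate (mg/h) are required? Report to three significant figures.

LD = Vd · C_target = 467.0 × 20.8 = 9714 mg
CL = 80 mL/min = 80 × 0.06 = 4.800 L/h
Infusion rate = 4.800 L/h × 20.8 mg/L = 99.84 mg/h

(a) 9710 mg; (b) 99.8 mg/h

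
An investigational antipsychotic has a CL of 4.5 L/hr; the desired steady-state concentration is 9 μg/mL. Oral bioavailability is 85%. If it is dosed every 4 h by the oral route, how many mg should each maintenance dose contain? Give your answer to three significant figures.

At steady state, dose per interval replaces the amount cleared in that interval: F·D/τ = CL·Css.
D = CL × Css × τ / F = 4.500 × 9 × 4 / 0.85 = 190.6 mg

191 mg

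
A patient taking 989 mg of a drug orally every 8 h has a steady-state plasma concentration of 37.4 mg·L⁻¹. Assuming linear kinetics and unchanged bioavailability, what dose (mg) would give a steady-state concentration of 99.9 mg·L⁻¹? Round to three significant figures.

2640 mg

With linear kinetics, Css is proportional to dose rate (D/τ) at fixed clearance.
D₂ = D₁ × (Css,target / Css,current) = 989 × 99.9/37.4 = 2642 mg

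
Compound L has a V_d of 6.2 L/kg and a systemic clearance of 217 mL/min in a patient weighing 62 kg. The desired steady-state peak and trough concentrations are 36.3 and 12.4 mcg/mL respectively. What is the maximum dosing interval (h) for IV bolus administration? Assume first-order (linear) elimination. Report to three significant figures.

31.7 h

Vd(total) = 62 kg × 6.2 L/kg = 384.4 L
CL = 217 mL/min × 60/1000 = 13.02 L/h
k = CL / Vd = 13.02 / 384.4 = 0.03387 h⁻¹
Between IV bolus doses, concentration decays as C = C₀·e^(−kτ), so C_peak/C_trough = e^(kτ).
τ_max = ln(C_peak/C_trough) / k = ln(36.3/12.4) / 0.03387 = 1.074 / 0.03387 = 31.71 h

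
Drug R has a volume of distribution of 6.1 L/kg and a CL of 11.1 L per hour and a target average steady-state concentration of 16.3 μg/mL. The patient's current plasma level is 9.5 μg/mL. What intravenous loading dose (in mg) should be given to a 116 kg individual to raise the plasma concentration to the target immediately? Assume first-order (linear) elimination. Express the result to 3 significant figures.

Total Vd = 6.1 × 116 = 707.6 L
Concentration deficit ΔC = 16.3 − 9.5 = 6.800 mg/L
LD = Vd × ΔC = 707.6 × 6.800 = 4812 mg

4810 mg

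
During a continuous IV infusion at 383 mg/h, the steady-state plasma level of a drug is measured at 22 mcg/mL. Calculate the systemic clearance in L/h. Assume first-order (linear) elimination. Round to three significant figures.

17.4 L/h

At steady state, infusion rate = CL × Css, so CL = rate / Css.
CL = 383 / 22 = 17.41 L/h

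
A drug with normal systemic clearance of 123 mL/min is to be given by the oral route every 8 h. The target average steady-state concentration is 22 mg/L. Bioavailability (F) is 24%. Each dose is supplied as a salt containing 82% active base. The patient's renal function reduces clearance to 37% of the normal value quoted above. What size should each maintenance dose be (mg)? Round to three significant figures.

CL = 123 mL/min = 123 × 0.06 = 7.380 L/h
Patient clearance = 0.37 × 7.380 = 2.731 L/h
D = CL × Css × τ / F / S = 2.731 × 22 × 8 / 0.24 / 0.82 = 2442 mg

2440 mg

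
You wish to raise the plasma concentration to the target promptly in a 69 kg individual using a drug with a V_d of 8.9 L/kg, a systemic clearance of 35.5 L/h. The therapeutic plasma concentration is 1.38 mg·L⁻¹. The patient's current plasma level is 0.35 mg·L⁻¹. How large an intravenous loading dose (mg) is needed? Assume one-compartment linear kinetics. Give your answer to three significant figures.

633 mg

Total Vd = 8.9 × 69 = 614.1 L
Concentration deficit ΔC = 1.38 − 0.35 = 1.030 mg/L
LD = Vd × ΔC = 614.1 × 1.030 = 632.5 mg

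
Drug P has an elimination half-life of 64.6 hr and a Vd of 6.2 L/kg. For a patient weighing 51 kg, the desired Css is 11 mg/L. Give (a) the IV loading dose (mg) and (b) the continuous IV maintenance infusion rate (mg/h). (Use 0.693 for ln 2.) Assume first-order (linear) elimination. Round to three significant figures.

(a) 3480 mg; (b) 37.3 mg/h

Total Vd = 6.2 × 51 = 316.2 L
LD = Vd × C = 316.2 × 11 = 3478 mg
CL = 0.693 × Vd / t½ = 0.693 × 316.2 / 64.6 = 3.392 L/h
Infusion rate = CL × Css = 3.392 × 11 = 37.31 mg/h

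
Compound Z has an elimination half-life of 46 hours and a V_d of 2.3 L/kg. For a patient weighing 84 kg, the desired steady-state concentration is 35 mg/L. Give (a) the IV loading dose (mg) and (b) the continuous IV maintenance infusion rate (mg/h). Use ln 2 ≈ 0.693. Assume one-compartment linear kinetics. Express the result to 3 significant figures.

Vd(total) = 84 kg × 2.3 L/kg = 193.2 L
LD = Vd × C = 193.2 × 35 = 6762 mg
CL = 0.693 × Vd / t½ = 0.693 × 193.2 / 46 = 2.911 L/h
Infusion rate = CL × Css = 2.911 × 35 = 101.9 mg/h

(a) 6760 mg; (b) 102 mg/h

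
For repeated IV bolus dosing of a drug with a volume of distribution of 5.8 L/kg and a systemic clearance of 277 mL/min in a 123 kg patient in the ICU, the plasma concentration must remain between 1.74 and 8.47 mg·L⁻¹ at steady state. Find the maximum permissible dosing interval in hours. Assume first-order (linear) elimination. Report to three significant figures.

Vd = 5.8 L/kg × 123 kg = 713.4 L
CL = 277 mL/min = 277 × 0.06 = 16.62 L/h
k = CL / Vd = 16.62 / 713.4 = 0.02330 h⁻¹
Between IV bolus doses, concentration decays as C = C₀·e^(−kτ), so C_peak/C_trough = e^(kτ).
τ_max = ln(C_peak/C_trough) / k = ln(8.47/1.74) / 0.02330 = 1.583 / 0.02330 = 67.94 h

67.9 h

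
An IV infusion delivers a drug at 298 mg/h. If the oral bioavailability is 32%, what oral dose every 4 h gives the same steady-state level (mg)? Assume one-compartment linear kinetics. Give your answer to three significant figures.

To maintain the same Css, the systemic dosing rate must be unchanged: F·D/τ = infusion rate.
D = rate × τ / F = 298 × 4 / 0.32 = 3725 mg

3730 mg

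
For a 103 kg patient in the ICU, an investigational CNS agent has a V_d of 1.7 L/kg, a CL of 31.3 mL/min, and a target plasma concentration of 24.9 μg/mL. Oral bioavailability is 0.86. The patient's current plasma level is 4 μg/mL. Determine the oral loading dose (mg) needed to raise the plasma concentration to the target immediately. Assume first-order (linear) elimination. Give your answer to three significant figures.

Vd = 1.7 L/kg × 103 kg = 175.1 L
LD is governed by Vd — clearance does not enter the loading-dose calculation.
Concentration deficit ΔC = 24.9 − 4 = 20.90 mg/L
LD = Vd × ΔC / F = 175.1 × 20.90 / 0.86 = 4255 mg

4260 mg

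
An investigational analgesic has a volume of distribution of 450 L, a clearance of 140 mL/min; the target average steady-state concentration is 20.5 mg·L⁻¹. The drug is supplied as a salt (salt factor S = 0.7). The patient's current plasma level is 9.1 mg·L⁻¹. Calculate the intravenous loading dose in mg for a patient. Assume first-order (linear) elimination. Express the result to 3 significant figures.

LD is governed by Vd — clearance does not enter the loading-dose calculation.
Concentration deficit ΔC = 20.5 − 9.1 = 11.40 mg/L
LD = Vd × ΔC / S = 450.0 × 11.40 / 0.7 = 7329 mg

7330 mg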